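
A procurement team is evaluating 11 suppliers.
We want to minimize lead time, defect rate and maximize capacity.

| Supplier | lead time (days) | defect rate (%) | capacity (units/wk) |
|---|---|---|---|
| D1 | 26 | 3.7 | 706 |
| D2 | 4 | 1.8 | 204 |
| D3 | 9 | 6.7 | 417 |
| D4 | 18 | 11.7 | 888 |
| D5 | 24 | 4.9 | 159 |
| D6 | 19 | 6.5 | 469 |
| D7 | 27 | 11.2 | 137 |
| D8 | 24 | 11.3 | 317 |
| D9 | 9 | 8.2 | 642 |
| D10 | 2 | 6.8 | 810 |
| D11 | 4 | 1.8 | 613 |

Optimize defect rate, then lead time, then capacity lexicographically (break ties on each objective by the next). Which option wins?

First minimize defect rate: best is 1.8, kept {D2, D11}.
Then minimize lead time: best is 4, kept {D2, D11}.
Then maximize capacity: best is 613, kept {D11}.

D11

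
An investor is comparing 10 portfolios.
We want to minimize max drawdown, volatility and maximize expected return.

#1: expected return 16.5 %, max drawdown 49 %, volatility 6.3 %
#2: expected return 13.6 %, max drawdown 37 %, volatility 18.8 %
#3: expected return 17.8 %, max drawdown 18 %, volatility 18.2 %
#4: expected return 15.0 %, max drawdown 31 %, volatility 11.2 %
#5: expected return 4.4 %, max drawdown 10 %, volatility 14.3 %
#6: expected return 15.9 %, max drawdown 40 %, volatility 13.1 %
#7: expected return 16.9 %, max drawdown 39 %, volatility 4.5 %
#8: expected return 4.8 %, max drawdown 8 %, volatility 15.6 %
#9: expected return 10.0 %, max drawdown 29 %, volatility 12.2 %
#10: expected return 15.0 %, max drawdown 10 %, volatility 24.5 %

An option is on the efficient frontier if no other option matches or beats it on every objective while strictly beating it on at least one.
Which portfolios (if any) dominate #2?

#3: expected return 17.8≥13.6, max drawdown 18≤37, volatility 18.2≤18.8 — dominates #2.
#4: expected return 15.0≥13.6, max drawdown 31≤37, volatility 11.2≤18.8 — dominates #2.
Others (#1, #5, #6, #7, #8, #9, #10) are each worse than #2 on at least one objective.

#3, #4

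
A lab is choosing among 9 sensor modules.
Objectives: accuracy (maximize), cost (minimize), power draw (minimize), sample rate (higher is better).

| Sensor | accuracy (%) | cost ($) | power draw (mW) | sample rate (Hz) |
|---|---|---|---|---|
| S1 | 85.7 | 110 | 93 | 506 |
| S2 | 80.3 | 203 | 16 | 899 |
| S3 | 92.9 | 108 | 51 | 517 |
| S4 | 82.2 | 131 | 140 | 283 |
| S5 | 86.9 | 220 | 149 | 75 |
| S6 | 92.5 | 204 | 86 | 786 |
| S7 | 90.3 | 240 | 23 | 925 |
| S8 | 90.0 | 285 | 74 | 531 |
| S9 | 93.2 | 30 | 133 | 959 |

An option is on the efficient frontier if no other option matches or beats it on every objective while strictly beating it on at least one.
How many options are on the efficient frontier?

5

S1: dominated by S3 (accuracy 92.9≥85.7, cost 108≤110, power draw 51≤93, sample rate 517≥506).
S2: not dominated (best power draw).
S3: not dominated.
S4: dominated by S1 (accuracy 85.7≥82.2, cost 110≤131, power draw 93≤140, sample rate 506≥283).
S5: dominated by S3 (accuracy 92.9≥86.9, cost 108≤220, power draw 51≤149, sample rate 517≥75).
S6: not dominated.
S7: not dominated.
S8: dominated by S7 (accuracy 90.3≥90.0, cost 240≤285, power draw 23≤74, sample rate 925≥531).
S9: not dominated (best accuracy).
Pareto-optimal: S2, S3, S6, S7, S9 → 5.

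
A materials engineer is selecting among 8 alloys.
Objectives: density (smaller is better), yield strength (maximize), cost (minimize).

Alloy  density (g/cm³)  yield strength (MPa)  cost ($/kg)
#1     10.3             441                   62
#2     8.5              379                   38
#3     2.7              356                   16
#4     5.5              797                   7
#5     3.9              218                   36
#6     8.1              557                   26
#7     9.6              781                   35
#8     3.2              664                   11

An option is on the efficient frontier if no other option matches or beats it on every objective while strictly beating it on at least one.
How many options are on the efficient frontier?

#1: dominated by #4 (density 5.5≤10.3, yield strength 797≥441, cost 7≤62).
#2: dominated by #4 (density 5.5≤8.5, yield strength 797≥379, cost 7≤38).
#3: not dominated (best density).
#4: not dominated (best yield strength).
#5: dominated by #3 (density 2.7≤3.9, yield strength 356≥218, cost 16≤36).
#6: dominated by #4 (density 5.5≤8.1, yield strength 797≥557, cost 7≤26).
#7: dominated by #4 (density 5.5≤9.6, yield strength 797≥781, cost 7≤35).
#8: not dominated.
Pareto-optimal: #3, #4, #8 → 3.

3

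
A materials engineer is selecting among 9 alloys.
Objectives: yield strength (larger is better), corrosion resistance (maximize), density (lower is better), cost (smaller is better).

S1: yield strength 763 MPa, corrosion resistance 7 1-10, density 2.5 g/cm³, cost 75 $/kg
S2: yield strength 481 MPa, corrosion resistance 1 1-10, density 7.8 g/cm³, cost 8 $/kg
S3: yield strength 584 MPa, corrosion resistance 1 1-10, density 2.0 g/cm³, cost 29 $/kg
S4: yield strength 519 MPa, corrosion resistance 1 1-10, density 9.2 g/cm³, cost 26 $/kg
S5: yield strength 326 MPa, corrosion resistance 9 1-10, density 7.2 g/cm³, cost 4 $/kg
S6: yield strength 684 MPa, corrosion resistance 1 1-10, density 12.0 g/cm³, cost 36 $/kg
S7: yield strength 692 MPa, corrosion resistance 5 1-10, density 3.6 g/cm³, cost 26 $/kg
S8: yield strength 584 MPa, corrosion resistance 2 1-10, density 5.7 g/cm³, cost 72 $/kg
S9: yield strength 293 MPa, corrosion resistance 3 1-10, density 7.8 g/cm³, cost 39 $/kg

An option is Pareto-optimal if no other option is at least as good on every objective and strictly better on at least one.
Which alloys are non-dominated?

S1: not dominated (best yield strength).
S2: not dominated.
S3: not dominated (best density).
S4: dominated by S7 (yield strength 692≥519, corrosion resistance 5≥1, density 3.6≤9.2, cost 26≤26).
S5: not dominated (best corrosion resistance).
S6: dominated by S7 (yield strength 692≥684, corrosion resistance 5≥1, density 3.6≤12.0, cost 26≤36).
S7: not dominated.
S8: dominated by S7 (yield strength 692≥584, corrosion resistance 5≥2, density 3.6≤5.7, cost 26≤72).
S9: dominated by S5 (yield strength 326≥293, corrosion resistance 9≥3, density 7.2≤7.8, cost 4≤39).

S1, S2, S3, S5, S7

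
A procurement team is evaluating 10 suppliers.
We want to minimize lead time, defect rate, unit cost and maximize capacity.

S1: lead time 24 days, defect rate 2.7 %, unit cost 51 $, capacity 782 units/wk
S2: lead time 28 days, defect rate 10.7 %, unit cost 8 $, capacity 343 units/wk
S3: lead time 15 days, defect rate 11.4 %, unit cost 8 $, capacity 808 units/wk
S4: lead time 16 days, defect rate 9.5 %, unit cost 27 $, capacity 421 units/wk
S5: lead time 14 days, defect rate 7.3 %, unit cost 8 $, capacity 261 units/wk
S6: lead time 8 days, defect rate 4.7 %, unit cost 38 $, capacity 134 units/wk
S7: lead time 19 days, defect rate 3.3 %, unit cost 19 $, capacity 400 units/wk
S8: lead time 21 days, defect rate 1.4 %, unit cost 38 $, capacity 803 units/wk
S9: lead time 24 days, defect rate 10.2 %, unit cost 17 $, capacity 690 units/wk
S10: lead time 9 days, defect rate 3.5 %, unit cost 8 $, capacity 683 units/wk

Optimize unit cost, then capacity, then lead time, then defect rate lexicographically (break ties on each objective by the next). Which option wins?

First minimize unit cost: best is 8, kept {S2, S3, S5, S10}.
Then maximize capacity: best is 808, kept {S3}.

S3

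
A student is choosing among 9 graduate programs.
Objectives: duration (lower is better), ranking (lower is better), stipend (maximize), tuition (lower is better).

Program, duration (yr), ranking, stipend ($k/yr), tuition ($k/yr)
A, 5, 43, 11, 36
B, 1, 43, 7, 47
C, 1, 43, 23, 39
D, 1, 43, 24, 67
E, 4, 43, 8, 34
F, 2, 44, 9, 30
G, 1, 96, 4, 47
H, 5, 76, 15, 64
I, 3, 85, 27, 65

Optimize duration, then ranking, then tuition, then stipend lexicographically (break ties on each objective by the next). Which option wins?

C

First minimize duration: best is 1, kept {B, C, D, G}.
Then minimize ranking: best is 43, kept {B, C, D}.
Then minimize tuition: best is 39, kept {C}.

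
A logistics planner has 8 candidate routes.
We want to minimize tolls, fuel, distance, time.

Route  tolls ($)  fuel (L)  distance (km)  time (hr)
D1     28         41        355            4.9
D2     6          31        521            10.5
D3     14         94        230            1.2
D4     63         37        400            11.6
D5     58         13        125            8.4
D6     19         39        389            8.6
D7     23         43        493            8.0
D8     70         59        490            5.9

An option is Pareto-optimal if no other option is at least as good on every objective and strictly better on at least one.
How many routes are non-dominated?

6

D1: not dominated.
D2: not dominated (best tolls).
D3: not dominated (best time).
D4: dominated by D5 (tolls 58≤63, fuel 13≤37, distance 125≤400, time 8.4≤11.6).
D5: not dominated (best fuel).
D6: not dominated.
D7: not dominated.
D8: dominated by D1 (tolls 28≤70, fuel 41≤59, distance 355≤490, time 4.9≤5.9).
Pareto-optimal: D1, D2, D3, D5, D6, D7 → 6.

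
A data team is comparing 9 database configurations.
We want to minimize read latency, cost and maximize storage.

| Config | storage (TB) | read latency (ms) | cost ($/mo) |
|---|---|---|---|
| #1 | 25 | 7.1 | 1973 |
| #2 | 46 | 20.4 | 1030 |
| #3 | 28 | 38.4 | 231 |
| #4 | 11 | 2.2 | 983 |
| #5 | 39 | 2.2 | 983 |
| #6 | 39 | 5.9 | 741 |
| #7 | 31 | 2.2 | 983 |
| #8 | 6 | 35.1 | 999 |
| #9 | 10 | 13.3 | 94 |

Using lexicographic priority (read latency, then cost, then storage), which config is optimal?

First minimize read latency: best is 2.2, kept {#4, #5, #7}.
Then minimize cost: best is 983, kept {#4, #5, #7}.
Then maximize storage: best is 39, kept {#5}.

#5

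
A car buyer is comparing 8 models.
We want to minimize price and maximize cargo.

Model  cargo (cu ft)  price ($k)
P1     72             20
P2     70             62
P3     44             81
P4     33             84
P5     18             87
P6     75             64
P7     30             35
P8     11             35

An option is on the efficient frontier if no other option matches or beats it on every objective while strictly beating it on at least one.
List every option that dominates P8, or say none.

P1: cargo 72≥11, price 20≤35 — dominates P8.
P7: cargo 30≥11, price 35≤35 — dominates P8.
Others (P2, P3, P4, P5, P6) are each worse than P8 on at least one objective.

P1, P7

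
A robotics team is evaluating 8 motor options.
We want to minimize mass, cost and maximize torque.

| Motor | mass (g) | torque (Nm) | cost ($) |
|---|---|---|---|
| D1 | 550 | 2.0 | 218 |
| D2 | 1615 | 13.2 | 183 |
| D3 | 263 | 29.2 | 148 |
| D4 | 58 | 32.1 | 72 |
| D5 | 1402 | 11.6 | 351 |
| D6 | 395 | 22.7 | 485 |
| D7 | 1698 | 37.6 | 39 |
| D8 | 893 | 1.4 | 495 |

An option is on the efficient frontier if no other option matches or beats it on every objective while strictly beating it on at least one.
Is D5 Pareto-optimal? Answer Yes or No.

No

D3 vs D5: mass 263≤1402, torque 29.2≥11.6, cost 148≤351 — D3 is at least as good on every objective and strictly better on at least one, so D3 dominates D5.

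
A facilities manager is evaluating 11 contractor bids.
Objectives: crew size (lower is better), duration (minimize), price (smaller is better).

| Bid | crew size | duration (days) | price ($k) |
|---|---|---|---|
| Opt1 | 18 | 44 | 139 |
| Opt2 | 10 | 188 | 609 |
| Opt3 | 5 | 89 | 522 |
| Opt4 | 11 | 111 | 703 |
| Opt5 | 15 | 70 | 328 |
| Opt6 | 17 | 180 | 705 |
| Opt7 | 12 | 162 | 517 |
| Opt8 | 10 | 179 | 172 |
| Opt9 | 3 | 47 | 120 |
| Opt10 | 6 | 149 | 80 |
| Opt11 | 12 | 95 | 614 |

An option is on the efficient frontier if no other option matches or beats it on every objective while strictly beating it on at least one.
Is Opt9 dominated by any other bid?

No

Opt1: worse on crew size (18 vs 3).
Opt2: worse on crew size (10 vs 3).
Opt3: worse on crew size (5 vs 3).
Opt4: worse on crew size (11 vs 3).
Opt5: worse on crew size (15 vs 3).
Opt6: worse on crew size (17 vs 3).
Opt7: worse on crew size (12 vs 3).
Opt8: worse on crew size (10 vs 3).
Opt10: worse on crew size (6 vs 3).
Opt11: worse on crew size (12 vs 3).
No option is at least as good as Opt9 on every objective and strictly better on one.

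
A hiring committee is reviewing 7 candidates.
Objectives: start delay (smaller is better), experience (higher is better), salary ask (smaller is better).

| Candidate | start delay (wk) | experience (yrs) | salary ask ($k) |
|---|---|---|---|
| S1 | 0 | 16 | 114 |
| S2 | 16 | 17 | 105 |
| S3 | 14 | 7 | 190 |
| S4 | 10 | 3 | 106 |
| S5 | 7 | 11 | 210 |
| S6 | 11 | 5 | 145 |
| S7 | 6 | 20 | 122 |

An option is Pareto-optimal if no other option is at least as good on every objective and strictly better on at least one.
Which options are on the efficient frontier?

S1, S2, S4, S7

S1: not dominated (best start delay).
S2: not dominated (best salary ask).
S3: dominated by S1 (start delay 0≤14, experience 16≥7, salary ask 114≤190).
S4: not dominated.
S5: dominated by S1 (start delay 0≤7, experience 16≥11, salary ask 114≤210).
S6: dominated by S1 (start delay 0≤11, experience 16≥5, salary ask 114≤145).
S7: not dominated (best experience).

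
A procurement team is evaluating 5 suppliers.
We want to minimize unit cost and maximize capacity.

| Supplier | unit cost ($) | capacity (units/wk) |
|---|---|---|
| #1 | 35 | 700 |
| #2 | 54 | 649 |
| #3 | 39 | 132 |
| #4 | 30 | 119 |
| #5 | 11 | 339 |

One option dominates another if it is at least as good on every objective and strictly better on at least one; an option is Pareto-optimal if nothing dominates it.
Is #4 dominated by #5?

#5 vs #4: unit cost 11≤30, capacity 339≥119 — #5 is at least as good on every objective with at least one strict improvement.

Yes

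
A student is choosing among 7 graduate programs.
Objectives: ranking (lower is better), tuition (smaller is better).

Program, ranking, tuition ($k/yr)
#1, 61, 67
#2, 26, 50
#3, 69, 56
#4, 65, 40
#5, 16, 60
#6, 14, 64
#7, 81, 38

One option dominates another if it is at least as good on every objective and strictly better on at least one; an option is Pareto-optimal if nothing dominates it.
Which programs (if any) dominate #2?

none

#1: worse on ranking (61 vs 26).
#3: worse on ranking (69 vs 26).
#4: worse on ranking (65 vs 26).
#5: worse on tuition (60 vs 50).
#6: worse on tuition (64 vs 50).
#7: worse on ranking (81 vs 26).
No option dominates #2.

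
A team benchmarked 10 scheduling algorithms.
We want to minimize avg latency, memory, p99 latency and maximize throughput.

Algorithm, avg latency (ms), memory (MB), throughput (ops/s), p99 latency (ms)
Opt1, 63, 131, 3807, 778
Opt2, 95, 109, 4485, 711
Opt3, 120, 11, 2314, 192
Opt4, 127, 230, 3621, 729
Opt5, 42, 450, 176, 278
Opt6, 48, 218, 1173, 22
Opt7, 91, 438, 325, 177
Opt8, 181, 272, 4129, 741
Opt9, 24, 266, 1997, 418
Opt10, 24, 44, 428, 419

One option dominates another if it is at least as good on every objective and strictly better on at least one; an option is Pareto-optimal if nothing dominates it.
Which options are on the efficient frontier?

Opt1: not dominated.
Opt2: not dominated (best throughput).
Opt3: not dominated (best memory).
Opt4: dominated by Opt2 (avg latency 95≤127, memory 109≤230, throughput 4485≥3621, p99 latency 711≤729).
Opt5: not dominated.
Opt6: not dominated (best p99 latency).
Opt7: dominated by Opt6 (avg latency 48≤91, memory 218≤438, throughput 1173≥325, p99 latency 22≤177).
Opt8: dominated by Opt2 (avg latency 95≤181, memory 109≤272, throughput 4485≥4129, p99 latency 711≤741).
Opt9: not dominated.
Opt10: not dominated.

Opt1, Opt2, Opt3, Opt5, Opt6, Opt9, Opt10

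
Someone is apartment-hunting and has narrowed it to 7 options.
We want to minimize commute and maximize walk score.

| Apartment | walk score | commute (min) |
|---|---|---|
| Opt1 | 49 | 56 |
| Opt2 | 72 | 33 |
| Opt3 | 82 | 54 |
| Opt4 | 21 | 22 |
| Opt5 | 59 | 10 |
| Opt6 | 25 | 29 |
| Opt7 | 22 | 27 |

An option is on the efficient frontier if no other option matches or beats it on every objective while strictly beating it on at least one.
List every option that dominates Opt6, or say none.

Opt5: walk score 59≥25, commute 10≤29 — dominates Opt6.
Others (Opt1, Opt2, Opt3, Opt4, Opt7) are each worse than Opt6 on at least one objective.

Opt5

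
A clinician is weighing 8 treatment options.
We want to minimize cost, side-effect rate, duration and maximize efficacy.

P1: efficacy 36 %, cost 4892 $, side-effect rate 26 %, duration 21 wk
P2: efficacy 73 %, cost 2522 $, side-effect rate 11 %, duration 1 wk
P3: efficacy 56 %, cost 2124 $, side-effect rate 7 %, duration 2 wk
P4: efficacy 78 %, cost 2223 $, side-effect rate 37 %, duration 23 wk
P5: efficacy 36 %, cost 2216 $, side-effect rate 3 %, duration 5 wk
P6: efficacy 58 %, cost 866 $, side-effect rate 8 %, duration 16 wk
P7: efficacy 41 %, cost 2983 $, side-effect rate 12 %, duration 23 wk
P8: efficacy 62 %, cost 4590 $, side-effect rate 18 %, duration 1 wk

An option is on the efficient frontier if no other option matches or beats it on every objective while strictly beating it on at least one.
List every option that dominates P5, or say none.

none

P1: worse on cost (4892 vs 2216).
P2: worse on cost (2522 vs 2216).
P3: worse on side-effect rate (7 vs 3).
P4: worse on cost (2223 vs 2216).
P6: worse on side-effect rate (8 vs 3).
P7: worse on cost (2983 vs 2216).
P8: worse on cost (4590 vs 2216).
No option dominates P5.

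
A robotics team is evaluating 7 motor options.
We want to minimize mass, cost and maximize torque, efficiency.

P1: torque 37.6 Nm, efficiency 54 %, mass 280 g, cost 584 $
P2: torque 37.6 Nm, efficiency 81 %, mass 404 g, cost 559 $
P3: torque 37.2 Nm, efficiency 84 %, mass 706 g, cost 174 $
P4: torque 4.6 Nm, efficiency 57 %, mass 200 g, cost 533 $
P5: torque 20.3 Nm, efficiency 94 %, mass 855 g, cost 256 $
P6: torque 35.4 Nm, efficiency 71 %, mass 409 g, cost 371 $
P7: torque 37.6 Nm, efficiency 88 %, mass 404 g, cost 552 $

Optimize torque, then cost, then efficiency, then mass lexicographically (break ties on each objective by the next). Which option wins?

First maximize torque: best is 37.6, kept {P1, P2, P7}.
Then minimize cost: best is 552, kept {P7}.

P7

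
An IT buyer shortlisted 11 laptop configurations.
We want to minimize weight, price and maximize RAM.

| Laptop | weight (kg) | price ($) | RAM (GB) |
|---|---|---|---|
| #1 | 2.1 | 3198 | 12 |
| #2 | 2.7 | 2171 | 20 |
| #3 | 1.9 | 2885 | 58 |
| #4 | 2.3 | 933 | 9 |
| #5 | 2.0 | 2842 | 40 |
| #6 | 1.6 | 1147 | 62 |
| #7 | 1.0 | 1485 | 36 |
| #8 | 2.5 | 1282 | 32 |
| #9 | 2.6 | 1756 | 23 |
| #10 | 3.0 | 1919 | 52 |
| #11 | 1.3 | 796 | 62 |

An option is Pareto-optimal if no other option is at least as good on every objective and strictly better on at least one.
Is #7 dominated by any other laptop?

No

#1: worse on weight (2.1 vs 1.0).
#2: worse on weight (2.7 vs 1.0).
#3: worse on weight (1.9 vs 1.0).
#4: worse on weight (2.3 vs 1.0).
#5: worse on weight (2.0 vs 1.0).
#6: worse on weight (1.6 vs 1.0).
#8: worse on weight (2.5 vs 1.0).
#9: worse on weight (2.6 vs 1.0).
#10: worse on weight (3.0 vs 1.0).
#11: worse on weight (1.3 vs 1.0).
No option is at least as good as #7 on every objective and strictly better on one.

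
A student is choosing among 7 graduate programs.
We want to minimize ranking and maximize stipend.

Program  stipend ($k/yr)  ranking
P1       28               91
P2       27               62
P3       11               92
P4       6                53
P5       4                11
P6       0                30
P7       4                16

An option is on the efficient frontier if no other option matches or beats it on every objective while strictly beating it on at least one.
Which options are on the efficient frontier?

P1: not dominated (best stipend).
P2: not dominated.
P3: dominated by P1 (stipend 28≥11, ranking 91≤92).
P4: not dominated.
P5: not dominated (best ranking).
P6: dominated by P5 (stipend 4≥0, ranking 11≤30).
P7: dominated by P5 (stipend 4≥4, ranking 11≤16).

P1, P2, P4, P5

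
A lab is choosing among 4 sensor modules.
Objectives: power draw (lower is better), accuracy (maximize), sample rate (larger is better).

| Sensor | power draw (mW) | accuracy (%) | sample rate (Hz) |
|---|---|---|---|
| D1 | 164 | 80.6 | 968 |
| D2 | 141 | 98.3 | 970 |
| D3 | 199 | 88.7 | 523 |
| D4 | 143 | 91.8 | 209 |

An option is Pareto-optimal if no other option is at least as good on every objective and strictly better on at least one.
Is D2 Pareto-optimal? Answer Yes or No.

D1: worse on power draw (164 vs 141).
D3: worse on power draw (199 vs 141).
D4: worse on power draw (143 vs 141).
No option is at least as good as D2 on every objective and strictly better on one.

Yes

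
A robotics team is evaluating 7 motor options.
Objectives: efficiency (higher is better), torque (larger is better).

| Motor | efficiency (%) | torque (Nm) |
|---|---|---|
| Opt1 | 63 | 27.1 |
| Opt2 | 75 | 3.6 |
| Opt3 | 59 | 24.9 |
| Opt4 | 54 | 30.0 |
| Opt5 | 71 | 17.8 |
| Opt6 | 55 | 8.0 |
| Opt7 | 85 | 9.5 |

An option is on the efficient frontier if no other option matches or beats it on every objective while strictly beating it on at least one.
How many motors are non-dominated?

4

Opt1: not dominated.
Opt2: dominated by Opt7 (efficiency 85≥75, torque 9.5≥3.6).
Opt3: dominated by Opt1 (efficiency 63≥59, torque 27.1≥24.9).
Opt4: not dominated (best torque).
Opt5: not dominated.
Opt6: dominated by Opt1 (efficiency 63≥55, torque 27.1≥8.0).
Opt7: not dominated (best efficiency).
Pareto-optimal: Opt1, Opt4, Opt5, Opt7 → 4.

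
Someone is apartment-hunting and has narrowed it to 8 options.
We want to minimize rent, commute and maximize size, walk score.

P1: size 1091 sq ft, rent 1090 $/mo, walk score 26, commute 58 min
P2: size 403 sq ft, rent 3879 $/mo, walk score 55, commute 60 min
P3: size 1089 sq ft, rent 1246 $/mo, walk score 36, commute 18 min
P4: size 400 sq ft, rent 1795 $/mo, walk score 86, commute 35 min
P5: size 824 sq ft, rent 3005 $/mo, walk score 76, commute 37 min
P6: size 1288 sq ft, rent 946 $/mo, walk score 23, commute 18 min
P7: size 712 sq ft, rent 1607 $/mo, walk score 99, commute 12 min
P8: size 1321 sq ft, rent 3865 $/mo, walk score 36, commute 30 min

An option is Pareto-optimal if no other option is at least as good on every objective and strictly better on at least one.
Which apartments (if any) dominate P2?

P5: size 824≥403, rent 3005≤3879, walk score 76≥55, commute 37≤60 — dominates P2.
P7: size 712≥403, rent 1607≤3879, walk score 99≥55, commute 12≤60 — dominates P2.
Others (P1, P3, P4, P6, P8) are each worse than P2 on at least one objective.

P5, P7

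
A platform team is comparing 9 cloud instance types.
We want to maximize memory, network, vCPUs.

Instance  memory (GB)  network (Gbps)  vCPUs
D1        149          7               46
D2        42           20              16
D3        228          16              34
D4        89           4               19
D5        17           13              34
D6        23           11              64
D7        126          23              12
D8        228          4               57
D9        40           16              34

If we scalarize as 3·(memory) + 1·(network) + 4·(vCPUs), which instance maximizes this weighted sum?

D1: 3·149 + 1·7 + 4·46 = 638
D2: 3·42 + 1·20 + 4·16 = 210
D3: 3·228 + 1·16 + 4·34 = 836
D4: 3·89 + 1·4 + 4·19 = 347
D5: 3·17 + 1·13 + 4·34 = 200
D6: 3·23 + 1·11 + 4·64 = 336
D7: 3·126 + 1·23 + 4·12 = 449
D8: 3·228 + 1·4 + 4·57 = 916
D9: 3·40 + 1·16 + 4·34 = 272
Highest: D8 at 916.

D8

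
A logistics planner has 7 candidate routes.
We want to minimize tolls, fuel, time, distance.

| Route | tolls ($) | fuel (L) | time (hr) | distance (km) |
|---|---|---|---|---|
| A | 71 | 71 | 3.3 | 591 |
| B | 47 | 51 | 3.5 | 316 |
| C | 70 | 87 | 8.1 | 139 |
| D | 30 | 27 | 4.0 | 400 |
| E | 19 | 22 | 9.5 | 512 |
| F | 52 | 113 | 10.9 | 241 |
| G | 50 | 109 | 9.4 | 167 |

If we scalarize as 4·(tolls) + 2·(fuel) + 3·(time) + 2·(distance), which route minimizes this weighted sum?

C

A: 4·71 + 2·71 + 3·3.3 + 2·591 = 1617.9
B: 4·47 + 2·51 + 3·3.5 + 2·316 = 932.5
C: 4·70 + 2·87 + 3·8.1 + 2·139 = 756.3
D: 4·30 + 2·27 + 3·4.0 + 2·400 = 986.0
E: 4·19 + 2·22 + 3·9.5 + 2·512 = 1172.5
F: 4·52 + 2·113 + 3·10.9 + 2·241 = 948.7
G: 4·50 + 2·109 + 3·9.4 + 2·167 = 780.2
Lowest: C at 756.3.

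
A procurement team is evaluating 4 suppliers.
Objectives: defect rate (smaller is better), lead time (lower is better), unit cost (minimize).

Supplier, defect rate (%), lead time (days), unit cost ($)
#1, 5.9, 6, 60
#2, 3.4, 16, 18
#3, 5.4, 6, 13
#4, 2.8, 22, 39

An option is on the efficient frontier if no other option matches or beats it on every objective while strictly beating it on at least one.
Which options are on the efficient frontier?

#1: dominated by #3 (defect rate 5.4≤5.9, lead time 6≤6, unit cost 13≤60).
#2: not dominated.
#3: not dominated (best unit cost).
#4: not dominated (best defect rate).

#2, #3, #4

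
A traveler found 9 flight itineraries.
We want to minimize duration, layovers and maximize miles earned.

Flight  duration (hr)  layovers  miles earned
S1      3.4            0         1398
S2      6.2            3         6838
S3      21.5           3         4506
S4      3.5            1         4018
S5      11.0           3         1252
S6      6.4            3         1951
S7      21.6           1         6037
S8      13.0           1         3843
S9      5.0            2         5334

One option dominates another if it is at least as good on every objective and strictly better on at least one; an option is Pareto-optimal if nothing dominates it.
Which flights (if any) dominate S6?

S2, S4, S9

S2: duration 6.2≤6.4, layovers 3≤3, miles earned 6838≥1951 — dominates S6.
S4: duration 3.5≤6.4, layovers 1≤3, miles earned 4018≥1951 — dominates S6.
S9: duration 5.0≤6.4, layovers 2≤3, miles earned 5334≥1951 — dominates S6.
Others (S1, S3, S5, S7, S8) are each worse than S6 on at least one objective.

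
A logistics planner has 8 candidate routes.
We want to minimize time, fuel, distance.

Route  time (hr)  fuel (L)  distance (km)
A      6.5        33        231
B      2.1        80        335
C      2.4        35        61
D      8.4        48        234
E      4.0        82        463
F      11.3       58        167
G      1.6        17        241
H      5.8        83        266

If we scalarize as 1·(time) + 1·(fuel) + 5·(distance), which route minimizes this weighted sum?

C

A: 1·6.5 + 1·33 + 5·231 = 1194.5
B: 1·2.1 + 1·80 + 5·335 = 1757.1
C: 1·2.4 + 1·35 + 5·61 = 342.4
D: 1·8.4 + 1·48 + 5·234 = 1226.4
E: 1·4.0 + 1·82 + 5·463 = 2401.0
F: 1·11.3 + 1·58 + 5·167 = 904.3
G: 1·1.6 + 1·17 + 5·241 = 1223.6
H: 1·5.8 + 1·83 + 5·266 = 1418.8
Lowest: C at 342.4.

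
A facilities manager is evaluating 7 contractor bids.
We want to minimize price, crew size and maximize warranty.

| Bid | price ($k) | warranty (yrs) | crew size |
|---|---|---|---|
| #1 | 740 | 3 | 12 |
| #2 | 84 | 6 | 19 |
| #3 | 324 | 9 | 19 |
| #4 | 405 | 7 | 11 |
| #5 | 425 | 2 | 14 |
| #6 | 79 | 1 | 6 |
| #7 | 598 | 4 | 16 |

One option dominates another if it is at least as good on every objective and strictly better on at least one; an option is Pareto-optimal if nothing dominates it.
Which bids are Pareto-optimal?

#2, #3, #4, #6

#1: dominated by #4 (price 405≤740, warranty 7≥3, crew size 11≤12).
#2: not dominated.
#3: not dominated (best warranty).
#4: not dominated.
#5: dominated by #4 (price 405≤425, warranty 7≥2, crew size 11≤14).
#6: not dominated (best price).
#7: dominated by #4 (price 405≤598, warranty 7≥4, crew size 11≤16).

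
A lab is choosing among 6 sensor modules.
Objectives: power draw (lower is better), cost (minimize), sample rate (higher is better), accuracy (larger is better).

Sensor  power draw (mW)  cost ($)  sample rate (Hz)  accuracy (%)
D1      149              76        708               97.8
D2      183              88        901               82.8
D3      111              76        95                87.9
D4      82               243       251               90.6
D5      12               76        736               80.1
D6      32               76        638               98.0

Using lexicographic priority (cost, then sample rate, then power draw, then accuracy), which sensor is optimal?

First minimize cost: best is 76, kept {D1, D3, D5, D6}.
Then maximize sample rate: best is 736, kept {D5}.

D5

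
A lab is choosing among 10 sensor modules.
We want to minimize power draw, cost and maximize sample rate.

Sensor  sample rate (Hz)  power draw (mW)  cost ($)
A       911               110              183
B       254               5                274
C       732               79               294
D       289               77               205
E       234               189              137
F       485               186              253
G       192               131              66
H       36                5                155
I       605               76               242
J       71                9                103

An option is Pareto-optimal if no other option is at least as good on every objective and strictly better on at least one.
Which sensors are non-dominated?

A, B, C, D, E, G, H, I, J

A: not dominated (best sample rate).
B: not dominated.
C: not dominated.
D: not dominated.
E: not dominated.
F: dominated by A (sample rate 911≥485, power draw 110≤186, cost 183≤253).
G: not dominated (best cost).
H: not dominated.
I: not dominated.
J: not dominated.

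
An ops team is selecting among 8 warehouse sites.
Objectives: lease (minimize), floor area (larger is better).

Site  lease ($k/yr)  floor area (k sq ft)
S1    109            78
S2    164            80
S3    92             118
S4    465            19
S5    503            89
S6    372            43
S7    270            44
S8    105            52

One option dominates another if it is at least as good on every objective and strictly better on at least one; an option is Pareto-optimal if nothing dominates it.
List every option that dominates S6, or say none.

S1, S2, S3, S7, S8

S1: lease 109≤372, floor area 78≥43 — dominates S6.
S2: lease 164≤372, floor area 80≥43 — dominates S6.
S3: lease 92≤372, floor area 118≥43 — dominates S6.
S7: lease 270≤372, floor area 44≥43 — dominates S6.
S8: lease 105≤372, floor area 52≥43 — dominates S6.
Others (S4, S5) are each worse than S6 on at least one objective.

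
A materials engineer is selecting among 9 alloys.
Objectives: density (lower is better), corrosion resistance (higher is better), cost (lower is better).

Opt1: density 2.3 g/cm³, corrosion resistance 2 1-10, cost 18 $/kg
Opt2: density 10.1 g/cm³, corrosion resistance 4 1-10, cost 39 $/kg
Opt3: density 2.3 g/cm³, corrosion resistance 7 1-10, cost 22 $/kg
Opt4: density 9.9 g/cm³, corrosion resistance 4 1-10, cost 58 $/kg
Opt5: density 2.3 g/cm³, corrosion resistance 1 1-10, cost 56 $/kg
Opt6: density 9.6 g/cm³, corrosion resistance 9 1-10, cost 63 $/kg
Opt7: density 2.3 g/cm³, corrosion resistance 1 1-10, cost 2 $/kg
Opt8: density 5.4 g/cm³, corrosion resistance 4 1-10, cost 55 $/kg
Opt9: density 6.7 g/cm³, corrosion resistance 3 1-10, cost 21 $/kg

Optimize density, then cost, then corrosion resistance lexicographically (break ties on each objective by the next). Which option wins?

First minimize density: best is 2.3, kept {Opt1, Opt3, Opt5, Opt7}.
Then minimize cost: best is 2, kept {Opt7}.

Opt7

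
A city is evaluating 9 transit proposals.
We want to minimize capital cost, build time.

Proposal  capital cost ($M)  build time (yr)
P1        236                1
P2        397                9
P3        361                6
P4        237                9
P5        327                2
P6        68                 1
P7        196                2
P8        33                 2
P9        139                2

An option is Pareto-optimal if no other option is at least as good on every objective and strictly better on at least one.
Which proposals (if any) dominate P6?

P1: worse on capital cost (236 vs 68).
P2: worse on capital cost (397 vs 68).
P3: worse on capital cost (361 vs 68).
P4: worse on capital cost (237 vs 68).
P5: worse on capital cost (327 vs 68).
P7: worse on capital cost (196 vs 68).
P8: worse on build time (2 vs 1).
P9: worse on capital cost (139 vs 68).
No option dominates P6.

none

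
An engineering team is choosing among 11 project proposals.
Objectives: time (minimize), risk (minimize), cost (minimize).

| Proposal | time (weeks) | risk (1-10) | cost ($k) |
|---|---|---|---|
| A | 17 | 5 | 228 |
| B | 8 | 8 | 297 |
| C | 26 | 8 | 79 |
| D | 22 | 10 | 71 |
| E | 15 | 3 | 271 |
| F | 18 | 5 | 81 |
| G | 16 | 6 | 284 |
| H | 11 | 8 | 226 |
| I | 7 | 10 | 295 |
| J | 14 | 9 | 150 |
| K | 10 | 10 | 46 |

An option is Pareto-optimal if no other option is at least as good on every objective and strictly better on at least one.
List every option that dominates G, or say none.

E

E: time 15≤16, risk 3≤6, cost 271≤284 — dominates G.
Others (A, B, C, D, F, H, I, J, K) are each worse than G on at least one objective.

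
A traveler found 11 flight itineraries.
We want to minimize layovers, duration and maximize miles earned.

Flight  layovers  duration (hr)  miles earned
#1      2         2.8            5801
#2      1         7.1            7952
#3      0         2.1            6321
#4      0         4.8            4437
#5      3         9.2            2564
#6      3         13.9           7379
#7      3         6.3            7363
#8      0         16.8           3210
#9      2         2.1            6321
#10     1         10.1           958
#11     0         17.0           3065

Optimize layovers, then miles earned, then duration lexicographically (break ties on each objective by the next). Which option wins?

#3

First minimize layovers: best is 0, kept {#3, #4, #8, #11}.
Then maximize miles earned: best is 6321, kept {#3}.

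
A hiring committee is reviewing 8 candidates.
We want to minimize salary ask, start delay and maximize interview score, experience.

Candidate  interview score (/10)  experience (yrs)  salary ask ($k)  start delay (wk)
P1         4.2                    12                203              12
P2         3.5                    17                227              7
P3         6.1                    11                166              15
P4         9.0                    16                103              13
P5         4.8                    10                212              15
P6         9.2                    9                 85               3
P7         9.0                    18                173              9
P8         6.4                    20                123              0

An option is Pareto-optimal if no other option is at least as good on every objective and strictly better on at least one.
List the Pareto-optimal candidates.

P4, P6, P7, P8

P1: dominated by P7 (interview score 9.0≥4.2, experience 18≥12, salary ask 173≤203, start delay 9≤12).
P2: dominated by P8 (interview score 6.4≥3.5, experience 20≥17, salary ask 123≤227, start delay 0≤7).
P3: dominated by P4 (interview score 9.0≥6.1, experience 16≥11, salary ask 103≤166, start delay 13≤15).
P4: not dominated.
P5: dominated by P3 (interview score 6.1≥4.8, experience 11≥10, salary ask 166≤212, start delay 15≤15).
P6: not dominated (best interview score).
P7: not dominated.
P8: not dominated (best experience).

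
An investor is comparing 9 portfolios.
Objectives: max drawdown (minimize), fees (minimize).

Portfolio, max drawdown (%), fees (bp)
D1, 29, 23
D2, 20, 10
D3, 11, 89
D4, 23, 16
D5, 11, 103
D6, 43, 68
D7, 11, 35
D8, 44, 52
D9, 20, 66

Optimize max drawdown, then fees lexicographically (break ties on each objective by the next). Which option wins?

D7

First minimize max drawdown: best is 11, kept {D3, D5, D7}.
Then minimize fees: best is 35, kept {D7}.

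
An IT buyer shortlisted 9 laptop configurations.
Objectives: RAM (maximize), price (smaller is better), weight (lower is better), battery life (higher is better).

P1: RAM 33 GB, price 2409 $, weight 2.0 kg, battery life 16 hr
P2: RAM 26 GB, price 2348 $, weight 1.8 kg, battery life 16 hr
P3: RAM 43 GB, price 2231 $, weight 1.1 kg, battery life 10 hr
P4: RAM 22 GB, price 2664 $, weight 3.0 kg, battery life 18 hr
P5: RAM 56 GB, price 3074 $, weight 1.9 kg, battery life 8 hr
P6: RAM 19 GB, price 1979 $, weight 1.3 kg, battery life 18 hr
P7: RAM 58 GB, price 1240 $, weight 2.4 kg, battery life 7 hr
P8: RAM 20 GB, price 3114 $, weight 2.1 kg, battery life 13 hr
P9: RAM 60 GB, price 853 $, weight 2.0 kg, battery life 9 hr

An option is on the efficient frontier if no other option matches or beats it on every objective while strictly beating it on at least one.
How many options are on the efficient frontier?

7

P1: not dominated.
P2: not dominated.
P3: not dominated (best weight).
P4: not dominated.
P5: not dominated.
P6: not dominated.
P7: dominated by P9 (RAM 60≥58, price 853≤1240, weight 2.0≤2.4, battery life 9≥7).
P8: dominated by P1 (RAM 33≥20, price 2409≤3114, weight 2.0≤2.1, battery life 16≥13).
P9: not dominated (best RAM).
Pareto-optimal: P1, P2, P3, P4, P5, P6, P9 → 7.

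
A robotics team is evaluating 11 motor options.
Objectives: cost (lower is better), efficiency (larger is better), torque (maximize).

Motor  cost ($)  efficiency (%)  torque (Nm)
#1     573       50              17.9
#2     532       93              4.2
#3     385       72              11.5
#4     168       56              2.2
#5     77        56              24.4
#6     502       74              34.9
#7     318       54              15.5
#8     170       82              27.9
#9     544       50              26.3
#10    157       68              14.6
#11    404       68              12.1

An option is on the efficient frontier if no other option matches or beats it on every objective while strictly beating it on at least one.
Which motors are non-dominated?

#1: dominated by #5 (cost 77≤573, efficiency 56≥50, torque 24.4≥17.9).
#2: not dominated (best efficiency).
#3: dominated by #8 (cost 170≤385, efficiency 82≥72, torque 27.9≥11.5).
#4: dominated by #5 (cost 77≤168, efficiency 56≥56, torque 24.4≥2.2).
#5: not dominated (best cost).
#6: not dominated (best torque).
#7: dominated by #5 (cost 77≤318, efficiency 56≥54, torque 24.4≥15.5).
#8: not dominated.
#9: dominated by #6 (cost 502≤544, efficiency 74≥50, torque 34.9≥26.3).
#10: not dominated.
#11: dominated by #8 (cost 170≤404, efficiency 82≥68, torque 27.9≥12.1).

#2, #5, #6, #8, #10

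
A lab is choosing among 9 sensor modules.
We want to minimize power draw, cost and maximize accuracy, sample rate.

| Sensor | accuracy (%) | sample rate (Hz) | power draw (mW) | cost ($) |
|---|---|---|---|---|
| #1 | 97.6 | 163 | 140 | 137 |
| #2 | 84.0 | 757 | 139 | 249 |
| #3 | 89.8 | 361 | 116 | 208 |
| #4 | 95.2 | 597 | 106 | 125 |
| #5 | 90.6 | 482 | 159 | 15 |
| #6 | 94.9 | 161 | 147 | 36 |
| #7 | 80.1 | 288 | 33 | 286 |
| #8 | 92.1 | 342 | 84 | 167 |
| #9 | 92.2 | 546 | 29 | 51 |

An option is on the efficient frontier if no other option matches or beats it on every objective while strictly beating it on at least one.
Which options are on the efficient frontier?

#1, #2, #4, #5, #6, #9

#1: not dominated (best accuracy).
#2: not dominated (best sample rate).
#3: dominated by #4 (accuracy 95.2≥89.8, sample rate 597≥361, power draw 106≤116, cost 125≤208).
#4: not dominated.
#5: not dominated (best cost).
#6: not dominated.
#7: dominated by #9 (accuracy 92.2≥80.1, sample rate 546≥288, power draw 29≤33, cost 51≤286).
#8: dominated by #9 (accuracy 92.2≥92.1, sample rate 546≥342, power draw 29≤84, cost 51≤167).
#9: not dominated (best power draw).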